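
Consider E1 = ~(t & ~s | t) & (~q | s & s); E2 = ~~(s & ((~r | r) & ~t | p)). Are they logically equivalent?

No

E1: ~(t & ~s | t) & (~q | s & s)
    = ~t & (~q | s & s)   [absorption]
    = ~t & (~q | s)   [idempotence]
E2: ~~(s & ((~r | r) & ~t | p))
    = ~~(s & (~t | p))   [complement / identity]
    = s & (~t | p)   [double negation]
These differ: at p=1, q=0, r=0, s=0, t=0, E1 = 1 but E2 = 0.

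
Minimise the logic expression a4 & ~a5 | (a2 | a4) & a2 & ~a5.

a4 & ~a5 | (a2 | a4) & a2 & ~a5
= a4 & ~a5 | a2 & ~a5   — absorption
= (a4 | a2) & ~a5   — distribution

(a4 | a2) & ~a5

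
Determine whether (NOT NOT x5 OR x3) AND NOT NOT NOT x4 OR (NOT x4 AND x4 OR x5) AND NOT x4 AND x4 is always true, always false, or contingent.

contingent

(NOT NOT x5 OR x3) AND NOT NOT NOT x4 OR (NOT x4 AND x4 OR x5) AND NOT x4 AND x4
= (x5 OR x3) AND NOT NOT NOT x4 OR (NOT x4 AND x4 OR x5) AND NOT x4 AND x4   (double negation)
= (x5 OR x3) AND NOT NOT NOT x4 OR NOT x4 AND x4   (absorption)
= (x5 OR x3) AND NOT NOT NOT x4   (complement / identity)
= (x5 OR x3) AND NOT x4   (double negation)
This depends on x3, x4, x5, so it is not a constant.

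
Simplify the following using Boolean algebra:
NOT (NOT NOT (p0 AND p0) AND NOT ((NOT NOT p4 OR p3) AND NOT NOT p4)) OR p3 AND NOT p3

NOT p0 OR p4

NOT (NOT NOT (p0 AND p0) AND NOT ((NOT NOT p4 OR p3) AND NOT NOT p4)) OR p3 AND NOT p3
= NOT (NOT NOT (p0 AND p0) AND NOT NOT NOT p4) OR p3 AND NOT p3   [absorption]
= NOT (NOT NOT p0 AND NOT NOT NOT p4) OR p3 AND NOT p3   [idempotence]
= NOT (NOT NOT p0 AND NOT p4) OR p3 AND NOT p3   [double negation]
= NOT (NOT NOT p0 AND NOT p4)   [complement / identity]
= NOT p0 OR p4   [De Morgan]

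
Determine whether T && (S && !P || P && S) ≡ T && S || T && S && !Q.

Yes

E1: T && (S && !P || P && S)
    = T && S   (distribution)
E2: T && S || T && S && !Q
    = T && S   (absorption)
Both reduce to T && S, so they are equivalent.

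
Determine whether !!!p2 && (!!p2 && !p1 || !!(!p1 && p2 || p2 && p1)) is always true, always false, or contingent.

always false

!!!p2 && (!!p2 && !p1 || !!(!p1 && p2 || p2 && p1))
= !!!p2 && (!!p2 && !p1 || !!p2)
= !!!p2 && !!p2
= !!!p2 && p2
= !p2 && p2
= false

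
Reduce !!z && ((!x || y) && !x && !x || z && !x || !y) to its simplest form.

z && (!x || !y)

!!z && ((!x || y) && !x && !x || z && !x || !y)
= !!z && (!x && ((!x || y) && !x || z) || !y)   (distribution)
= !!z && (!x && (!x || z) || !y)   (absorption)
= !!z && (!x || !y)   (absorption)
= z && (!x || !y)   (double negation)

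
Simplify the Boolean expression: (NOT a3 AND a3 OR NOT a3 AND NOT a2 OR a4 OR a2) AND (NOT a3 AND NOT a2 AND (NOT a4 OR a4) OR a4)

(NOT a3 AND a3 OR NOT a3 AND NOT a2 OR a4 OR a2) AND (NOT a3 AND NOT a2 AND (NOT a4 OR a4) OR a4)
= (NOT a3 AND a3 OR NOT a3 AND NOT a2 OR a4 OR a2) AND (NOT a3 AND NOT a2 OR a4)   [complement / identity]
= (NOT a3 AND NOT a2 OR a4 OR a2) AND (NOT a3 AND NOT a2 OR a4)   [complement / identity]
= NOT a3 AND NOT a2 OR a4   [absorption]

NOT a3 AND NOT a2 OR a4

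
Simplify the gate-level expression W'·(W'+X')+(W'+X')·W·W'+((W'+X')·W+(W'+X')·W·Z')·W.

W'+X'

W'·(W'+X')+(W'+X')·W·W'+((W'+X')·W+(W'+X')·W·Z')·W
= W'·(W'+X')+(W'+X')·W·W'+(W'+X')·W·W   — absorption
= W'·(W'+X')+(W'+X')·W   — distribution
= W'+X'   — distribution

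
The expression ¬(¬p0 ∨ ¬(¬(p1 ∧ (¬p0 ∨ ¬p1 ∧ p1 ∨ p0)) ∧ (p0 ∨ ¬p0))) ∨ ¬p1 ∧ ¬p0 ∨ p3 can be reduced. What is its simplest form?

¬p1 ∨ p3

¬(¬p0 ∨ ¬(¬(p1 ∧ (¬p0 ∨ ¬p1 ∧ p1 ∨ p0)) ∧ (p0 ∨ ¬p0))) ∨ ¬p1 ∧ ¬p0 ∨ p3
= ¬(¬p0 ∨ ¬(¬(p1 ∧ (¬p0 ∨ p0)) ∧ (p0 ∨ ¬p0))) ∨ ¬p1 ∧ ¬p0 ∨ p3   — complement / identity
= ¬(¬p0 ∨ ¬¬(p1 ∧ (¬p0 ∨ p0))) ∨ ¬p1 ∧ ¬p0 ∨ p3   — complement / identity
= ¬(¬p0 ∨ ¬¬p1) ∨ ¬p1 ∧ ¬p0 ∨ p3   — complement / identity
= p0 ∧ ¬p1 ∨ ¬p1 ∧ ¬p0 ∨ p3   — De Morgan
= ¬p1 ∨ p3   — distribution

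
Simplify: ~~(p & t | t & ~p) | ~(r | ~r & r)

~~(p & t | t & ~p) | ~(r | ~r & r)
= ~~(p & t | t & ~p) | ~r
= ~~t | ~r
= t | ~r

t | ~r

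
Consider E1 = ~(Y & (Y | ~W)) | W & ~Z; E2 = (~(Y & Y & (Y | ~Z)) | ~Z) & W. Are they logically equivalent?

E1: ~(Y & (Y | ~W)) | W & ~Z
    = ~Y | W & ~Z   — absorption
E2: (~(Y & Y & (Y | ~Z)) | ~Z) & W
    = (~(Y & (Y | ~Z)) | ~Z) & W   — idempotence
    = (~Y | ~Z) & W   — absorption
These differ: at W=0, Y=0, Z=0, E1 = 1 but E2 = 0.

No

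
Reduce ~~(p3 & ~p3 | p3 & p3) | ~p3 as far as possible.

~~(p3 & ~p3 | p3 & p3) | ~p3
= ~~p3 | ~p3
= p3 | ~p3
= 1

1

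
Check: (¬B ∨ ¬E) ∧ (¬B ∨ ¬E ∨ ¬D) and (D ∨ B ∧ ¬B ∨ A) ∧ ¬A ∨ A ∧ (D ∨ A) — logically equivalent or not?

No

E1: (¬B ∨ ¬E) ∧ (¬B ∨ ¬E ∨ ¬D)
    = ¬B ∨ ¬E   [absorption]
E2: (D ∨ B ∧ ¬B ∨ A) ∧ ¬A ∨ A ∧ (D ∨ A)
    = (D ∨ A) ∧ ¬A ∨ A ∧ (D ∨ A)   [complement / identity]
    = D ∨ A   [distribution]
These differ: at A=1, B=1, D=1, E=1, E1 = 0 but E2 = 1.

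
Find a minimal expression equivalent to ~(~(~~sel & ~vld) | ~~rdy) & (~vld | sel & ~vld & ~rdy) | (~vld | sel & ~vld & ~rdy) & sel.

sel & ~vld

~(~(~~sel & ~vld) | ~~rdy) & (~vld | sel & ~vld & ~rdy) | (~vld | sel & ~vld & ~rdy) & sel
= (~(~(~~sel & ~vld) | ~~rdy) | sel) & (~vld | sel & ~vld & ~rdy)   [distribution]
= (~~sel & ~vld & ~rdy | sel) & (~vld | sel & ~vld & ~rdy)   [De Morgan]
= (sel & ~vld & ~rdy | sel) & (~vld | sel & ~vld & ~rdy)   [double negation]
= sel & ~vld | sel & ~vld & ~rdy   [distribution]
= sel & ~vld   [absorption]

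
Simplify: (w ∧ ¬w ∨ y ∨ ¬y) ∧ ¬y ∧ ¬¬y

False

(w ∧ ¬w ∨ y ∨ ¬y) ∧ ¬y ∧ ¬¬y
= (y ∨ ¬y) ∧ ¬y ∧ ¬¬y
= ¬y ∧ ¬¬y
= ¬y ∧ y
= False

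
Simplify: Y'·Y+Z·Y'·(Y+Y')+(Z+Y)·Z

Z

Y'·Y+Z·Y'·(Y+Y')+(Z+Y)·Z
= Z·Y'·(Y+Y')+(Z+Y)·Z   [complement / identity]
= Z·Y'·(Y+Y')+Z   [absorption]
= Z·Y'+Z   [complement / identity]
= Z   [absorption]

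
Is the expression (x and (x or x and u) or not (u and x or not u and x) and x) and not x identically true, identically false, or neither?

identically false

(x and (x or x and u) or not (u and x or not u and x) and x) and not x
= (x and x or not (u and x or not u and x) and x) and not x
= (x and x or not x and x) and not x
= x and not x
= False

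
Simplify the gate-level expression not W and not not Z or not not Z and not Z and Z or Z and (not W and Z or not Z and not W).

not W and not not Z or not not Z and not Z and Z or Z and (not W and Z or not Z and not W)
= not not Z and (not W or not Z and Z) or Z and (not W and Z or not Z and not W)   [distribution]
= not not Z and (not W or not Z and Z) or Z and not W   [distribution]
= not not Z and not W or Z and not W   [complement / identity]
= Z and not W or Z and not W   [double negation]
= Z and not W   [idempotence]

Z and not W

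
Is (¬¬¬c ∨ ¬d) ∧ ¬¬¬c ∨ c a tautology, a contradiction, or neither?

(¬¬¬c ∨ ¬d) ∧ ¬¬¬c ∨ c
= ¬¬¬c ∨ c   (absorption)
= ¬c ∨ c   (double negation)
= True   (complement)

tautology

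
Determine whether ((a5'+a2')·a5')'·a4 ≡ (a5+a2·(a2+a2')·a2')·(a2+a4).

No

E1: ((a5'+a2')·a5')'·a4
    = (a5')'·a4   [absorption]
    = a5·a4   [double negation]
E2: (a5+a2·(a2+a2')·a2')·(a2+a4)
    = (a5+a2·a2')·(a2+a4)   [complement / identity]
    = a5·(a2+a4)   [complement / identity]
These differ: at a2=1, a4=0, a5=1, E1 = 0 but E2 = 1.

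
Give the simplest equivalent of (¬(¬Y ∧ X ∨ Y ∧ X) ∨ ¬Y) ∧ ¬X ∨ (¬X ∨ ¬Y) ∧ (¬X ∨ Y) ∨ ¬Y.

¬X ∨ ¬Y

(¬(¬Y ∧ X ∨ Y ∧ X) ∨ ¬Y) ∧ ¬X ∨ (¬X ∨ ¬Y) ∧ (¬X ∨ Y) ∨ ¬Y
= (¬(¬Y ∧ X ∨ Y ∧ X) ∨ ¬Y) ∧ ¬X ∨ ¬X ∨ ¬Y ∧ Y ∨ ¬Y   — distribution
= (¬X ∨ ¬Y) ∧ ¬X ∨ ¬X ∨ ¬Y ∧ Y ∨ ¬Y   — distribution
= (¬X ∨ ¬Y) ∧ ¬X ∨ ¬X ∨ ¬Y   — complement / identity
= ¬X ∨ ¬Y   — absorption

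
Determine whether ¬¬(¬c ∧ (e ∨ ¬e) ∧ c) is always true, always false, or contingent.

¬¬(¬c ∧ (e ∨ ¬e) ∧ c)
= ¬¬(¬c ∧ c)   — complement / identity
= ¬c ∧ c   — double negation
= False   — complement

always false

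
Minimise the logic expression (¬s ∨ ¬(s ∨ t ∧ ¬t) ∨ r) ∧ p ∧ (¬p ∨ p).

(¬s ∨ ¬(s ∨ t ∧ ¬t) ∨ r) ∧ p ∧ (¬p ∨ p)
= (¬s ∨ ¬s ∨ r) ∧ p ∧ (¬p ∨ p)
= (¬s ∨ r) ∧ p ∧ (¬p ∨ p)
= (¬s ∨ r) ∧ p

(¬s ∨ r) ∧ p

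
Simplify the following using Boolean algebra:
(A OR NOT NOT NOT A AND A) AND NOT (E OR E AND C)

(A OR NOT NOT NOT A AND A) AND NOT (E OR E AND C)
= (A OR NOT A AND A) AND NOT (E OR E AND C)   — double negation
= A AND NOT (E OR E AND C)   — complement / identity
= A AND NOT E   — absorption

A AND NOT E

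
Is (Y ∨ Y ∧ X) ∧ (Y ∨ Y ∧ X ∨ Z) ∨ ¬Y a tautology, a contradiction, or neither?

(Y ∨ Y ∧ X) ∧ (Y ∨ Y ∧ X ∨ Z) ∨ ¬Y
= Y ∨ Y ∧ X ∨ ¬Y
= Y ∨ ¬Y
= True

tautology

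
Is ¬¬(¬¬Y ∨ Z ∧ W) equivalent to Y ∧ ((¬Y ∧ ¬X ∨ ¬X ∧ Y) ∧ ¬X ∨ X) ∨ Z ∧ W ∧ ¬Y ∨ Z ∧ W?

E1: ¬¬(¬¬Y ∨ Z ∧ W)
    = ¬¬(Y ∨ Z ∧ W)
    = Y ∨ Z ∧ W
E2: Y ∧ ((¬Y ∧ ¬X ∨ ¬X ∧ Y) ∧ ¬X ∨ X) ∨ Z ∧ W ∧ ¬Y ∨ Z ∧ W
    = Y ∧ (¬X ∧ ¬X ∨ X) ∨ Z ∧ W ∧ ¬Y ∨ Z ∧ W
    = Y ∧ (¬X ∨ X) ∨ Z ∧ W ∧ ¬Y ∨ Z ∧ W
    = Y ∧ (¬X ∨ X) ∨ Z ∧ W
    = Y ∨ Z ∧ W
Both reduce to Y ∨ Z ∧ W, so they are equivalent.

Yes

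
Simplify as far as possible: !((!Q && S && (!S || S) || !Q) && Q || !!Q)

!((!Q && S && (!S || S) || !Q) && Q || !!Q)
= !((!Q && S || !Q) && Q || !!Q)   — complement / identity
= !(!Q && Q || !!Q)   — absorption
= !!!Q   — complement / identity
= !Q   — double negation

!Q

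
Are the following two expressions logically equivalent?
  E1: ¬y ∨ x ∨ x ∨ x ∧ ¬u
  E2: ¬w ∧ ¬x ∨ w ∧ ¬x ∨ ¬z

E1: ¬y ∨ x ∨ x ∨ x ∧ ¬u
    = ¬y ∨ x ∨ x   [absorption]
    = ¬y ∨ x   [idempotence]
E2: ¬w ∧ ¬x ∨ w ∧ ¬x ∨ ¬z
    = ¬x ∨ ¬z   [distribution]
These differ: at u=0, w=0, x=1, y=0, z=1, E1 = 1 but E2 = 0.

No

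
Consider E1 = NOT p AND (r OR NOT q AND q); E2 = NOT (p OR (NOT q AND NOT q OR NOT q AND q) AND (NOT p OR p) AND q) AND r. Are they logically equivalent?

Yes

E1: NOT p AND (r OR NOT q AND q)
    = NOT p AND r   (complement / identity)
E2: NOT (p OR (NOT q AND NOT q OR NOT q AND q) AND (NOT p OR p) AND q) AND r
    = NOT (p OR NOT q AND (NOT p OR p) AND q) AND r   (distribution)
    = NOT (p OR NOT q AND q) AND r   (complement / identity)
    = NOT p AND r   (complement / identity)
Both reduce to NOT p AND r, so they are equivalent.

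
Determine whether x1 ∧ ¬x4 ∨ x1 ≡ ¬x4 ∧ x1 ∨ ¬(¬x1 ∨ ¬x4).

Yes

E1: x1 ∧ ¬x4 ∨ x1
    = x1   (absorption)
E2: ¬x4 ∧ x1 ∨ ¬(¬x1 ∨ ¬x4)
    = ¬x4 ∧ x1 ∨ x1 ∧ x4   (De Morgan)
    = x1   (distribution)
Both reduce to x1, so they are equivalent.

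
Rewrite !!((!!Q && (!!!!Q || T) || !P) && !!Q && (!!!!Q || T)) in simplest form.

Q

!!((!!Q && (!!!!Q || T) || !P) && !!Q && (!!!!Q || T))
= !!(!!Q && (!!!!Q || T))   — absorption
= !!(!!Q && (!!Q || T))   — double negation
= !!Q && (!!Q || T)   — double negation
= !!Q   — absorption
= Q   — double negation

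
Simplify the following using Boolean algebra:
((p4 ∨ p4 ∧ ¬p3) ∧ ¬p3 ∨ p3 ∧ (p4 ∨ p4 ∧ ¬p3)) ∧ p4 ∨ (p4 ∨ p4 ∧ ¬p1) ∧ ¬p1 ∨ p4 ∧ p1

((p4 ∨ p4 ∧ ¬p3) ∧ ¬p3 ∨ p3 ∧ (p4 ∨ p4 ∧ ¬p3)) ∧ p4 ∨ (p4 ∨ p4 ∧ ¬p1) ∧ ¬p1 ∨ p4 ∧ p1
= ((p4 ∨ p4 ∧ ¬p3) ∧ ¬p3 ∨ p3 ∧ (p4 ∨ p4 ∧ ¬p3)) ∧ p4 ∨ p4 ∧ ¬p1 ∨ p4 ∧ p1   [absorption]
= (p4 ∨ p4 ∧ ¬p3) ∧ p4 ∨ p4 ∧ ¬p1 ∨ p4 ∧ p1   [distribution]
= (p4 ∨ p4 ∧ ¬p3) ∧ p4 ∨ p4   [distribution]
= p4 ∧ p4 ∨ p4   [absorption]
= p4 ∨ p4   [idempotence]
= p4   [idempotence]

p4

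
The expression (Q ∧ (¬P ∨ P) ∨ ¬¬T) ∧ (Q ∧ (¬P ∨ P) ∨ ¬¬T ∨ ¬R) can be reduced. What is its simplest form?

Q ∨ T

(Q ∧ (¬P ∨ P) ∨ ¬¬T) ∧ (Q ∧ (¬P ∨ P) ∨ ¬¬T ∨ ¬R)
= Q ∧ (¬P ∨ P) ∨ ¬¬T   [absorption]
= Q ∨ ¬¬T   [complement / identity]
= Q ∨ T   [double negation]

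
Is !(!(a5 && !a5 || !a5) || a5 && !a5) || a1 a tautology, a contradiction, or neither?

!(!(a5 && !a5 || !a5) || a5 && !a5) || a1
= !(!!a5 || a5 && !a5) || a1
= !!!a5 || a1
= !a5 || a1
This depends on a1, a5, so it is not a constant.

neither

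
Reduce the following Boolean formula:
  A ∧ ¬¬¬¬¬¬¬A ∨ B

A ∧ ¬¬¬¬¬¬¬A ∨ B
= A ∧ ¬¬¬¬¬A ∨ B   [double negation]
= A ∧ ¬¬¬A ∨ B   [double negation]
= A ∧ ¬A ∨ B   [double negation]
= B   [complement / identity]

B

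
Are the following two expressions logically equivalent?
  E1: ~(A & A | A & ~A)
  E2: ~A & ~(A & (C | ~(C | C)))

E1: ~(A & A | A & ~A)
    = ~A   — distribution
E2: ~A & ~(A & (C | ~(C | C)))
    = ~A & ~(A & (C | ~C))   — idempotence
    = ~A & ~A   — complement / identity
    = ~A   — idempotence
Both reduce to ~A, so they are equivalent.

Yes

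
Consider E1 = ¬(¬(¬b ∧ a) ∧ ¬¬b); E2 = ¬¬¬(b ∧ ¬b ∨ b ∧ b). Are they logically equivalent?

E1: ¬(¬(¬b ∧ a) ∧ ¬¬b)
    = ¬b ∧ a ∨ ¬b
    = ¬b
E2: ¬¬¬(b ∧ ¬b ∨ b ∧ b)
    = ¬(b ∧ ¬b ∨ b ∧ b)
    = ¬b
Both reduce to ¬b, so they are equivalent.

Yes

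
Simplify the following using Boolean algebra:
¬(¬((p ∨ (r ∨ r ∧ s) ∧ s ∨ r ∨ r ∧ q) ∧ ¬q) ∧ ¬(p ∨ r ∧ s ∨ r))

p ∨ r

¬(¬((p ∨ (r ∨ r ∧ s) ∧ s ∨ r ∨ r ∧ q) ∧ ¬q) ∧ ¬(p ∨ r ∧ s ∨ r))
= ¬(¬((p ∨ (r ∨ r ∧ s) ∧ s ∨ r) ∧ ¬q) ∧ ¬(p ∨ r ∧ s ∨ r))
= ¬(¬((p ∨ r ∧ s ∨ r) ∧ ¬q) ∧ ¬(p ∨ r ∧ s ∨ r))
= (p ∨ r ∧ s ∨ r) ∧ ¬q ∨ p ∨ r ∧ s ∨ r
= p ∨ r ∧ s ∨ r
= p ∨ r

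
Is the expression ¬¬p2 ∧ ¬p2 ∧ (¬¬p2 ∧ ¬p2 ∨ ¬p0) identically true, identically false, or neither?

identically false

¬¬p2 ∧ ¬p2 ∧ (¬¬p2 ∧ ¬p2 ∨ ¬p0)
= ¬¬p2 ∧ ¬p2   (absorption)
= p2 ∧ ¬p2   (double negation)
= False   (complement)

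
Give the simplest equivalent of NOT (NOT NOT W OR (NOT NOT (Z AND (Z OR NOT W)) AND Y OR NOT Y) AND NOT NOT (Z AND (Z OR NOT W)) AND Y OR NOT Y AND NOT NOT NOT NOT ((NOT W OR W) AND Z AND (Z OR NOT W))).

NOT (NOT NOT W OR (NOT NOT (Z AND (Z OR NOT W)) AND Y OR NOT Y) AND NOT NOT (Z AND (Z OR NOT W)) AND Y OR NOT Y AND NOT NOT NOT NOT ((NOT W OR W) AND Z AND (Z OR NOT W)))
= NOT (NOT NOT W OR (NOT NOT (Z AND (Z OR NOT W)) AND Y OR NOT Y) AND NOT NOT (Z AND (Z OR NOT W)) AND Y OR NOT Y AND NOT NOT NOT NOT (Z AND (Z OR NOT W)))   — complement / identity
= NOT (NOT NOT W OR NOT NOT (Z AND (Z OR NOT W)) AND Y OR NOT Y AND NOT NOT NOT NOT (Z AND (Z OR NOT W)))   — absorption
= NOT (NOT NOT W OR NOT NOT (Z AND (Z OR NOT W)) AND Y OR NOT Y AND NOT NOT (Z AND (Z OR NOT W)))   — double negation
= NOT (NOT NOT W OR NOT NOT (Z AND (Z OR NOT W)))   — distribution
= NOT (NOT NOT W OR NOT NOT Z)   — absorption
= NOT W AND NOT Z   — De Morgan

NOT W AND NOT Z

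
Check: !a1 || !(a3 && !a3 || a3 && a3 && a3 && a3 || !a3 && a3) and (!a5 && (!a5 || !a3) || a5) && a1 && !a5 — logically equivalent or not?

E1: !a1 || !(a3 && !a3 || a3 && a3 && a3 && a3 || !a3 && a3)
    = !a1 || !(a3 && !a3 || a3 && a3 || !a3 && a3)   [idempotence]
    = !a1 || !(a3 && !a3 || a3)   [distribution]
    = !a1 || !a3   [complement / identity]
E2: (!a5 && (!a5 || !a3) || a5) && a1 && !a5
    = (!a5 || a5) && a1 && !a5   [absorption]
    = a1 && !a5   [complement / identity]
These differ: at a1=0, a3=0, a5=1, E1 = 1 but E2 = 0.

No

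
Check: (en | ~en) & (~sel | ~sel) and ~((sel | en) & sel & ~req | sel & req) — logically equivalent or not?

Yes

E1: (en | ~en) & (~sel | ~sel)
    = ~sel | ~sel   [complement / identity]
    = ~sel   [idempotence]
E2: ~((sel | en) & sel & ~req | sel & req)
    = ~(sel & ~req | sel & req)   [absorption]
    = ~sel   [distribution]
Both reduce to ~sel, so they are equivalent.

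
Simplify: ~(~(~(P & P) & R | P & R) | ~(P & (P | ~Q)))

~(~(~(P & P) & R | P & R) | ~(P & (P | ~Q)))
= ~(~(~(P & P) & R | P & R) | ~P)   — absorption
= ~(~(~P & R | P & R) | ~P)   — idempotence
= ~(~R | ~P)   — distribution
= R & P   — De Morgan

R & P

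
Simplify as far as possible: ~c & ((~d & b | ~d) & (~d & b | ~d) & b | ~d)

~c & ~d

~c & ((~d & b | ~d) & (~d & b | ~d) & b | ~d)
= ~c & ((~d & b | ~d) & b | ~d)   — idempotence
= ~c & (~d & b | ~d)   — absorption
= ~c & ~d   — absorption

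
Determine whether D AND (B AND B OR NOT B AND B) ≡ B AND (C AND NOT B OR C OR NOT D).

E1: D AND (B AND B OR NOT B AND B)
    = D AND B   (distribution)
E2: B AND (C AND NOT B OR C OR NOT D)
    = B AND (C OR NOT D)   (absorption)
These differ: at B=1, C=1, D=0, E1 = 0 but E2 = 1.

No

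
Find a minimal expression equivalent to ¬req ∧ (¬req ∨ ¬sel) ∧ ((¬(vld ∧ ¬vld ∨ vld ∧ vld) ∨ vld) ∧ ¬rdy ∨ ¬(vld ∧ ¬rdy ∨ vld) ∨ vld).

¬req ∧ (¬req ∨ ¬sel) ∧ ((¬(vld ∧ ¬vld ∨ vld ∧ vld) ∨ vld) ∧ ¬rdy ∨ ¬(vld ∧ ¬rdy ∨ vld) ∨ vld)
= ¬req ∧ (¬req ∨ ¬sel) ∧ ((¬vld ∨ vld) ∧ ¬rdy ∨ ¬(vld ∧ ¬rdy ∨ vld) ∨ vld)   [distribution]
= ¬req ∧ (¬req ∨ ¬sel) ∧ ((¬vld ∨ vld) ∧ ¬rdy ∨ ¬vld ∨ vld)   [absorption]
= ¬req ∧ (¬req ∨ ¬sel) ∧ (¬vld ∨ vld)   [absorption]
= ¬req ∧ (¬req ∨ ¬sel)   [complement / identity]
= ¬req   [absorption]

¬req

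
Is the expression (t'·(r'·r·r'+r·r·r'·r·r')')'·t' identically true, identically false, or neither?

(t'·(r'·r·r'+r·r·r'·r·r')')'·t'
= (t'·(r'·r·r'+r·r·r')')'·t'   (idempotence)
= (t+r'·r·r'+r·r·r')·t'   (De Morgan)
= (t+r·r')·t'   (distribution)
= t·t'   (complement / identity)
= 0   (complement)

identically false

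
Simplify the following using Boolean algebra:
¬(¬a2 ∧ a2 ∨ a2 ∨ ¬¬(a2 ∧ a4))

¬a2

¬(¬a2 ∧ a2 ∨ a2 ∨ ¬¬(a2 ∧ a4))
= ¬(a2 ∨ ¬¬(a2 ∧ a4))
= ¬(a2 ∨ a2 ∧ a4)
= ¬a2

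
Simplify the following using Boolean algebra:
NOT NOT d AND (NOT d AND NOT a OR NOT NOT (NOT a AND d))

NOT NOT d AND (NOT d AND NOT a OR NOT NOT (NOT a AND d))
= d AND (NOT d AND NOT a OR NOT NOT (NOT a AND d))   — double negation
= d AND (NOT d AND NOT a OR NOT a AND d)   — double negation
= d AND (NOT d OR d) AND NOT a   — distribution
= d AND NOT a   — complement / identity

d AND NOT a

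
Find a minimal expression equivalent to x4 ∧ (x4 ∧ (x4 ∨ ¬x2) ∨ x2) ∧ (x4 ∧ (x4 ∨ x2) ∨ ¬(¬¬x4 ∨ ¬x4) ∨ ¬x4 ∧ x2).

x4

x4 ∧ (x4 ∧ (x4 ∨ ¬x2) ∨ x2) ∧ (x4 ∧ (x4 ∨ x2) ∨ ¬(¬¬x4 ∨ ¬x4) ∨ ¬x4 ∧ x2)
= x4 ∧ (x4 ∨ x2) ∧ (x4 ∧ (x4 ∨ x2) ∨ ¬(¬¬x4 ∨ ¬x4) ∨ ¬x4 ∧ x2)
= x4 ∧ (x4 ∨ x2) ∧ (x4 ∧ (x4 ∨ x2) ∨ ¬x4 ∧ x4 ∨ ¬x4 ∧ x2)
= x4 ∧ (x4 ∨ x2) ∧ (x4 ∧ (x4 ∨ x2) ∨ ¬x4 ∧ (x4 ∨ x2))
= x4 ∧ (x4 ∨ x2) ∧ (x4 ∨ x2)
= x4 ∧ (x4 ∨ x2)
= x4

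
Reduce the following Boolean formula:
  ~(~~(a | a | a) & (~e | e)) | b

~a | b

~(~~(a | a | a) & (~e | e)) | b
= ~(~~(a | a) & (~e | e)) | b   [idempotence]
= ~~~(a | a) | b   [complement / identity]
= ~~~a | b   [idempotence]
= ~a | b   [double negation]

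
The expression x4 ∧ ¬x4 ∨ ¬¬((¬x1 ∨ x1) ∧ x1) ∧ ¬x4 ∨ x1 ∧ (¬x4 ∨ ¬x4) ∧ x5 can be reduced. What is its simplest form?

x4 ∧ ¬x4 ∨ ¬¬((¬x1 ∨ x1) ∧ x1) ∧ ¬x4 ∨ x1 ∧ (¬x4 ∨ ¬x4) ∧ x5
= x4 ∧ ¬x4 ∨ ¬¬x1 ∧ ¬x4 ∨ x1 ∧ (¬x4 ∨ ¬x4) ∧ x5   (complement / identity)
= ¬¬x1 ∧ ¬x4 ∨ x1 ∧ (¬x4 ∨ ¬x4) ∧ x5   (complement / identity)
= ¬¬x1 ∧ ¬x4 ∨ x1 ∧ ¬x4 ∧ x5   (idempotence)
= x1 ∧ ¬x4 ∨ x1 ∧ ¬x4 ∧ x5   (double negation)
= x1 ∧ ¬x4   (absorption)

x1 ∧ ¬x4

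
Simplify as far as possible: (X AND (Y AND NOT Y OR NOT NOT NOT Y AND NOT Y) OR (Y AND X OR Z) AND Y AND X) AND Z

X AND Z

(X AND (Y AND NOT Y OR NOT NOT NOT Y AND NOT Y) OR (Y AND X OR Z) AND Y AND X) AND Z
= (X AND (Y AND NOT Y OR NOT Y AND NOT Y) OR (Y AND X OR Z) AND Y AND X) AND Z   [double negation]
= (X AND NOT Y OR (Y AND X OR Z) AND Y AND X) AND Z   [distribution]
= (X AND NOT Y OR Y AND X) AND Z   [absorption]
= X AND Z   [distribution]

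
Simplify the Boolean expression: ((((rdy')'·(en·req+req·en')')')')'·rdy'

rdy'

((((rdy')'·(en·req+req·en')')')')'·rdy'
= ((rdy'+en·req+req·en')')'·rdy'   (De Morgan)
= ((rdy'+req)')'·rdy'   (distribution)
= (rdy'+req)·rdy'   (double negation)
= rdy'   (absorption)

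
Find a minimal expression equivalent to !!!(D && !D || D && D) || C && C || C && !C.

!D || C

!!!(D && !D || D && D) || C && C || C && !C
= !!!(D && !D || D && D) || C   (distribution)
= !(D && !D || D && D) || C   (double negation)
= !D || C   (distribution)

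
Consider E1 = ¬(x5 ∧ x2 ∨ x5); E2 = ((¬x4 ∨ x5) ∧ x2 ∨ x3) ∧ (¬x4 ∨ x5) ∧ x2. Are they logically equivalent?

E1: ¬(x5 ∧ x2 ∨ x5)
    = ¬x5   [absorption]
E2: ((¬x4 ∨ x5) ∧ x2 ∨ x3) ∧ (¬x4 ∨ x5) ∧ x2
    = (¬x4 ∨ x5) ∧ x2   [absorption]
These differ: at x2=0, x3=0, x4=1, x5=0, E1 = 1 but E2 = 0.

No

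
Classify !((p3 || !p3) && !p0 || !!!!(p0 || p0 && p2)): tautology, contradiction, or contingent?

contradiction

!((p3 || !p3) && !p0 || !!!!(p0 || p0 && p2))
= !((p3 || !p3) && !p0 || !!!!p0)
= !((p3 || !p3) && !p0 || !!p0)
= !(!p0 || !!p0)
= p0 && !p0
= false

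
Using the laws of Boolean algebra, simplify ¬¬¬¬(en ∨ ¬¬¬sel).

en ∨ ¬sel

¬¬¬¬(en ∨ ¬¬¬sel)
= ¬¬(en ∨ ¬¬¬sel)
= ¬¬(en ∨ ¬sel)
= en ∨ ¬sel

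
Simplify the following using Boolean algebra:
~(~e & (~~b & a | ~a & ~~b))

e | ~b

~(~e & (~~b & a | ~a & ~~b))
= ~(~e & ~~b)   (distribution)
= e | ~b   (De Morgan)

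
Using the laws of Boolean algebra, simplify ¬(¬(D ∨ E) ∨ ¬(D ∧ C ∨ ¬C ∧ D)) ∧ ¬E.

¬(¬(D ∨ E) ∨ ¬(D ∧ C ∨ ¬C ∧ D)) ∧ ¬E
= (D ∨ E) ∧ (D ∧ C ∨ ¬C ∧ D) ∧ ¬E   (De Morgan)
= (D ∨ E) ∧ D ∧ ¬E   (distribution)
= D ∧ ¬E   (absorption)

D ∧ ¬E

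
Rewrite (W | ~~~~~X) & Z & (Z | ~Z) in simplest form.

(W | ~X) & Z

(W | ~~~~~X) & Z & (Z | ~Z)
= (W | ~~~X) & Z & (Z | ~Z)   — double negation
= (W | ~~~X) & Z   — complement / identity
= (W | ~X) & Z   — double negation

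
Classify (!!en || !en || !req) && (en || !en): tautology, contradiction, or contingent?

tautology

(!!en || !en || !req) && (en || !en)
= (en || !en || !req) && (en || !en)   [double negation]
= en || !en   [absorption]
= true   [complement]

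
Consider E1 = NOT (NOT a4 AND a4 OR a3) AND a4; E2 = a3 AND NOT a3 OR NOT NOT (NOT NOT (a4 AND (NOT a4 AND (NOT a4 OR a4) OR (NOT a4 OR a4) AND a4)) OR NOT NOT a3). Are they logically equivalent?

No

E1: NOT (NOT a4 AND a4 OR a3) AND a4
    = NOT a3 AND a4   — complement / identity
E2: a3 AND NOT a3 OR NOT NOT (NOT NOT (a4 AND (NOT a4 AND (NOT a4 OR a4) OR (NOT a4 OR a4) AND a4)) OR NOT NOT a3)
    = NOT NOT (NOT NOT (a4 AND (NOT a4 AND (NOT a4 OR a4) OR (NOT a4 OR a4) AND a4)) OR NOT NOT a3)   — complement / identity
    = NOT (NOT (a4 AND (NOT a4 AND (NOT a4 OR a4) OR (NOT a4 OR a4) AND a4)) AND NOT a3)   — De Morgan
    = NOT (NOT (a4 AND (NOT a4 OR a4)) AND NOT a3)   — distribution
    = a4 AND (NOT a4 OR a4) OR a3   — De Morgan
    = a4 OR a3   — complement / identity
These differ: at a3=1, a4=0, E1 = 0 but E2 = 1.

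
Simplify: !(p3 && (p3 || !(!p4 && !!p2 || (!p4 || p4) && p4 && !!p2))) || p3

true

!(p3 && (p3 || !(!p4 && !!p2 || (!p4 || p4) && p4 && !!p2))) || p3
= !(p3 && (p3 || !(!p4 && !!p2 || p4 && !!p2))) || p3   — complement / identity
= !(p3 && (p3 || !!!p2)) || p3   — distribution
= !(p3 && (p3 || !p2)) || p3   — double negation
= !p3 || p3   — absorption
= true   — complement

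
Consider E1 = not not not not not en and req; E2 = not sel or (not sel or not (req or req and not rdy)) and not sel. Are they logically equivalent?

No

E1: not not not not not en and req
    = not not not en and req   — double negation
    = not en and req   — double negation
E2: not sel or (not sel or not (req or req and not rdy)) and not sel
    = not sel or (not sel or not req) and not sel   — absorption
    = not sel or not sel   — absorption
    = not sel   — idempotence
These differ: at en=0, rdy=1, req=0, sel=0, E1 = 0 but E2 = 1.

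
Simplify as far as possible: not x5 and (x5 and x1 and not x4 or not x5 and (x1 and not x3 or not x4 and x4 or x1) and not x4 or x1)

not x5 and x1

not x5 and (x5 and x1 and not x4 or not x5 and (x1 and not x3 or not x4 and x4 or x1) and not x4 or x1)
= not x5 and (x5 and x1 and not x4 or not x5 and (x1 and not x3 or x1) and not x4 or x1)   [complement / identity]
= not x5 and (x5 and x1 and not x4 or not x5 and x1 and not x4 or x1)   [absorption]
= not x5 and (x1 and not x4 or x1)   [distribution]
= not x5 and x1   [absorption]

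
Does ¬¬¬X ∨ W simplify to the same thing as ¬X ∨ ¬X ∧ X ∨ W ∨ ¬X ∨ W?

Yes

E1: ¬¬¬X ∨ W
    = ¬X ∨ W   [double negation]
E2: ¬X ∨ ¬X ∧ X ∨ W ∨ ¬X ∨ W
    = ¬X ∨ W ∨ ¬X ∨ W   [complement / identity]
    = ¬X ∨ W   [idempotence]
Both reduce to ¬X ∨ W, so they are equivalent.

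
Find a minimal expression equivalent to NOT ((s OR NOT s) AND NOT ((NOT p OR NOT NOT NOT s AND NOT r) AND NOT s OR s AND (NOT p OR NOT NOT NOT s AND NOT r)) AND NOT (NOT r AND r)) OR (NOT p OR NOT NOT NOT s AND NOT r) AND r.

NOT p OR NOT s AND NOT r

NOT ((s OR NOT s) AND NOT ((NOT p OR NOT NOT NOT s AND NOT r) AND NOT s OR s AND (NOT p OR NOT NOT NOT s AND NOT r)) AND NOT (NOT r AND r)) OR (NOT p OR NOT NOT NOT s AND NOT r) AND r
= NOT (NOT ((NOT p OR NOT NOT NOT s AND NOT r) AND NOT s OR s AND (NOT p OR NOT NOT NOT s AND NOT r)) AND NOT (NOT r AND r)) OR (NOT p OR NOT NOT NOT s AND NOT r) AND r
= (NOT p OR NOT NOT NOT s AND NOT r) AND NOT s OR s AND (NOT p OR NOT NOT NOT s AND NOT r) OR NOT r AND r OR (NOT p OR NOT NOT NOT s AND NOT r) AND r
= (NOT p OR NOT NOT NOT s AND NOT r) AND NOT s OR s AND (NOT p OR NOT NOT NOT s AND NOT r) OR (NOT p OR NOT NOT NOT s AND NOT r) AND r
= NOT p OR NOT NOT NOT s AND NOT r OR (NOT p OR NOT NOT NOT s AND NOT r) AND r
= NOT p OR NOT NOT NOT s AND NOT r
= NOT p OR NOT s AND NOT r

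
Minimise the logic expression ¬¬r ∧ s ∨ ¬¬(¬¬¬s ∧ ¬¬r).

r

¬¬r ∧ s ∨ ¬¬(¬¬¬s ∧ ¬¬r)
= ¬¬r ∧ s ∨ ¬(¬¬s ∨ ¬r)
= ¬¬r ∧ s ∨ ¬s ∧ r
= r ∧ s ∨ ¬s ∧ r
= r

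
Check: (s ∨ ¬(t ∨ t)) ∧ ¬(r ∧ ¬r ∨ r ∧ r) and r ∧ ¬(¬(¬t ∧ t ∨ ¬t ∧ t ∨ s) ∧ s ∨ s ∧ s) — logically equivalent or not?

No

E1: (s ∨ ¬(t ∨ t)) ∧ ¬(r ∧ ¬r ∨ r ∧ r)
    = (s ∨ ¬(t ∨ t)) ∧ ¬r   (distribution)
    = (s ∨ ¬t) ∧ ¬r   (idempotence)
E2: r ∧ ¬(¬(¬t ∧ t ∨ ¬t ∧ t ∨ s) ∧ s ∨ s ∧ s)
    = r ∧ ¬(¬(¬t ∧ t ∨ s) ∧ s ∨ s ∧ s)   (idempotence)
    = r ∧ ¬(¬s ∧ s ∨ s ∧ s)   (complement / identity)
    = r ∧ ¬s   (distribution)
These differ: at r=0, s=1, t=0, E1 = 1 but E2 = 0.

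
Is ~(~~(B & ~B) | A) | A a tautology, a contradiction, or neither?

tautology

~(~~(B & ~B) | A) | A
= ~(B & ~B | A) | A   (double negation)
= ~A | A   (complement / identity)
= 1   (complement)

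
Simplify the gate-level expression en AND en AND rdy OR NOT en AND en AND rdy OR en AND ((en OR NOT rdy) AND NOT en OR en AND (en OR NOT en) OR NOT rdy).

en AND en AND rdy OR NOT en AND en AND rdy OR en AND ((en OR NOT rdy) AND NOT en OR en AND (en OR NOT en) OR NOT rdy)
= en AND en AND rdy OR NOT en AND en AND rdy OR en AND ((en OR NOT rdy) AND NOT en OR en OR NOT rdy)
= en AND rdy OR en AND ((en OR NOT rdy) AND NOT en OR en OR NOT rdy)
= en AND rdy OR en AND (en OR NOT rdy)
= en AND rdy OR en
= en

en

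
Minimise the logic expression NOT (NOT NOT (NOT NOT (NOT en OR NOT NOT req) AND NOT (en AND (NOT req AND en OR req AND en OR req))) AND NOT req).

NOT (NOT NOT (NOT NOT (NOT en OR NOT NOT req) AND NOT (en AND (NOT req AND en OR req AND en OR req))) AND NOT req)
= NOT (NOT NOT (NOT NOT (NOT en OR NOT NOT req) AND NOT (en AND (en OR req))) AND NOT req)   — distribution
= NOT (NOT (NOT (NOT en OR NOT NOT req) OR en AND (en OR req)) AND NOT req)   — De Morgan
= NOT (NOT (NOT (NOT en OR NOT NOT req) OR en) AND NOT req)   — absorption
= NOT (NOT (en AND NOT req OR en) AND NOT req)   — De Morgan
= en AND NOT req OR en OR req   — De Morgan
= en OR req   — absorption

en OR req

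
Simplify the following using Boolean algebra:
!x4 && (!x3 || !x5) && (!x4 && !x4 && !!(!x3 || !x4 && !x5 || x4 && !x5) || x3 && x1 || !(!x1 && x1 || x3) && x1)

!x4 && (!x3 || !x5) && (!x4 && !x4 && !!(!x3 || !x4 && !x5 || x4 && !x5) || x3 && x1 || !(!x1 && x1 || x3) && x1)
= !x4 && (!x3 || !x5) && (!x4 && !x4 && !!(!x3 || !x5) || x3 && x1 || !(!x1 && x1 || x3) && x1)   (distribution)
= !x4 && (!x3 || !x5) && (!x4 && !!(!x3 || !x5) || x3 && x1 || !(!x1 && x1 || x3) && x1)   (idempotence)
= !x4 && (!x3 || !x5) && (!x4 && !!(!x3 || !x5) || x3 && x1 || !x3 && x1)   (complement / identity)
= !x4 && (!x3 || !x5) && (!x4 && !!(!x3 || !x5) || x1)   (distribution)
= !x4 && (!x3 || !x5) && (!x4 && (!x3 || !x5) || x1)   (double negation)
= !x4 && (!x3 || !x5)   (absorption)

!x4 && (!x3 || !x5)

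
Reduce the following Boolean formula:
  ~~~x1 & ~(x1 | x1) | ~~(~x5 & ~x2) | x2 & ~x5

~~~x1 & ~(x1 | x1) | ~~(~x5 & ~x2) | x2 & ~x5
= ~~~x1 & ~x1 | ~~(~x5 & ~x2) | x2 & ~x5
= ~~~x1 & ~x1 | ~x5 & ~x2 | x2 & ~x5
= ~x1 & ~x1 | ~x5 & ~x2 | x2 & ~x5
= ~x1 & ~x1 | ~x5
= ~x1 | ~x5

~x1 | ~x5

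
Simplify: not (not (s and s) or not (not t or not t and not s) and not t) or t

not (not (s and s) or not (not t or not t and not s) and not t) or t
= not (not (s and s) or not not t and not t) or t   [absorption]
= not (not (s and s) or t and not t) or t   [double negation]
= not (not s or t and not t) or t   [idempotence]
= not not s or t   [complement / identity]
= s or t   [double negation]

s or t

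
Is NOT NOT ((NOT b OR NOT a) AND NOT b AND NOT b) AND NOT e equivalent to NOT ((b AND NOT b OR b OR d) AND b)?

E1: NOT NOT ((NOT b OR NOT a) AND NOT b AND NOT b) AND NOT e
    = NOT NOT (NOT b AND NOT b) AND NOT e
    = NOT (b OR b) AND NOT e
    = NOT b AND NOT e
E2: NOT ((b AND NOT b OR b OR d) AND b)
    = NOT ((b OR d) AND b)
    = NOT b
These differ: at a=0, b=0, d=1, e=1, E1 = 0 but E2 = 1.

No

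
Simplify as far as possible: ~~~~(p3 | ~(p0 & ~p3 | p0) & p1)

p3 | ~p0 & p1

~~~~(p3 | ~(p0 & ~p3 | p0) & p1)
= ~~~~(p3 | ~p0 & p1)   — absorption
= ~~(p3 | ~p0 & p1)   — double negation
= p3 | ~p0 & p1   — double negation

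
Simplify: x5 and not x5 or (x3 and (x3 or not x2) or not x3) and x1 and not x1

x5 and not x5 or (x3 and (x3 or not x2) or not x3) and x1 and not x1
= x5 and not x5 or (x3 or not x3) and x1 and not x1   (absorption)
= x5 and not x5 or x1 and not x1   (complement / identity)
= x1 and not x1   (complement / identity)
= False   (complement)

False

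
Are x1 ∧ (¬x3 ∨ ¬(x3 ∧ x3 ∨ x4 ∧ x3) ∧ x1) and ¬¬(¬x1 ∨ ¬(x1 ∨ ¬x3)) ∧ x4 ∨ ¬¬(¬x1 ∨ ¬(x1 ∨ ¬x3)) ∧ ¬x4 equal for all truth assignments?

E1: x1 ∧ (¬x3 ∨ ¬(x3 ∧ x3 ∨ x4 ∧ x3) ∧ x1)
    = x1 ∧ (¬x3 ∨ ¬((x3 ∨ x4) ∧ x3) ∧ x1)   [distribution]
    = x1 ∧ (¬x3 ∨ ¬x3 ∧ x1)   [absorption]
    = x1 ∧ ¬x3   [absorption]
E2: ¬¬(¬x1 ∨ ¬(x1 ∨ ¬x3)) ∧ x4 ∨ ¬¬(¬x1 ∨ ¬(x1 ∨ ¬x3)) ∧ ¬x4
    = ¬¬(¬x1 ∨ ¬(x1 ∨ ¬x3))   [distribution]
    = ¬(x1 ∧ (x1 ∨ ¬x3))   [De Morgan]
    = ¬x1   [absorption]
These differ: at x1=0, x3=0, x4=0, E1 = 0 but E2 = 1.

No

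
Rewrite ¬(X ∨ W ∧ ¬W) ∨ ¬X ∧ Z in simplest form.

¬(X ∨ W ∧ ¬W) ∨ ¬X ∧ Z
= ¬X ∨ ¬X ∧ Z   — complement / identity
= ¬X   — absorption

¬X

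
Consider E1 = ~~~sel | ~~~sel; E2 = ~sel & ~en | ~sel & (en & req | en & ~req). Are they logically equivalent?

Yes

E1: ~~~sel | ~~~sel
    = ~~~sel   [idempotence]
    = ~sel   [double negation]
E2: ~sel & ~en | ~sel & (en & req | en & ~req)
    = ~sel & ~en | ~sel & en   [distribution]
    = ~sel   [distribution]
Both reduce to ~sel, so they are equivalent.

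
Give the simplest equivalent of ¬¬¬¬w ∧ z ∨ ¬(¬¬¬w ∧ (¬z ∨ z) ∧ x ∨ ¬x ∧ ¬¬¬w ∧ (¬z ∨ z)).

¬¬¬¬w ∧ z ∨ ¬(¬¬¬w ∧ (¬z ∨ z) ∧ x ∨ ¬x ∧ ¬¬¬w ∧ (¬z ∨ z))
= ¬¬¬¬w ∧ z ∨ ¬(¬¬¬w ∧ (¬z ∨ z))
= ¬¬¬¬w ∧ z ∨ ¬¬¬¬w
= ¬¬¬¬w
= ¬¬w
= w

w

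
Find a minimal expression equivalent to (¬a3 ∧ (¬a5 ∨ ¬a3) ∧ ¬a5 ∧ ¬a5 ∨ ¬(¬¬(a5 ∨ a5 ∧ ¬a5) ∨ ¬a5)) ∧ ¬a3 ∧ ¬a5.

(¬a3 ∧ (¬a5 ∨ ¬a3) ∧ ¬a5 ∧ ¬a5 ∨ ¬(¬¬(a5 ∨ a5 ∧ ¬a5) ∨ ¬a5)) ∧ ¬a3 ∧ ¬a5
= (¬a3 ∧ ¬a5 ∧ ¬a5 ∨ ¬(¬¬(a5 ∨ a5 ∧ ¬a5) ∨ ¬a5)) ∧ ¬a3 ∧ ¬a5
= (¬a3 ∧ ¬a5 ∧ ¬a5 ∨ ¬(¬¬a5 ∨ ¬a5)) ∧ ¬a3 ∧ ¬a5
= (¬a3 ∧ ¬a5 ∧ ¬a5 ∨ ¬a5 ∧ a5) ∧ ¬a3 ∧ ¬a5
= ¬a3 ∧ ¬a5 ∧ ¬a5 ∧ ¬a3 ∧ ¬a5
= ¬a3 ∧ ¬a5 ∧ ¬a3 ∧ ¬a5
= ¬a3 ∧ ¬a5

¬a3 ∧ ¬a5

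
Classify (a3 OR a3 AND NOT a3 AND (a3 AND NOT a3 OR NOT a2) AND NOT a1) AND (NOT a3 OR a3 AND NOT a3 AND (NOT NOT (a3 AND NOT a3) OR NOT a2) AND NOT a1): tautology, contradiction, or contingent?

(a3 OR a3 AND NOT a3 AND (a3 AND NOT a3 OR NOT a2) AND NOT a1) AND (NOT a3 OR a3 AND NOT a3 AND (NOT NOT (a3 AND NOT a3) OR NOT a2) AND NOT a1)
= (a3 OR a3 AND NOT a3 AND (a3 AND NOT a3 OR NOT a2) AND NOT a1) AND (NOT a3 OR a3 AND NOT a3 AND (a3 AND NOT a3 OR NOT a2) AND NOT a1)
= a3 AND NOT a3 AND (a3 AND NOT a3 OR NOT a2) AND NOT a1 OR a3 AND NOT a3
= a3 AND NOT a3 AND NOT a1 OR a3 AND NOT a3
= a3 AND NOT a3
= FALSE

contradiction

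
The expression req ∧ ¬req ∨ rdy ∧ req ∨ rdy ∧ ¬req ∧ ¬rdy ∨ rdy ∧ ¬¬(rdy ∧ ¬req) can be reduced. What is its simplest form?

req ∧ ¬req ∨ rdy ∧ req ∨ rdy ∧ ¬req ∧ ¬rdy ∨ rdy ∧ ¬¬(rdy ∧ ¬req)
= req ∧ ¬req ∨ rdy ∧ req ∨ rdy ∧ ¬req ∧ ¬rdy ∨ rdy ∧ rdy ∧ ¬req   [double negation]
= rdy ∧ req ∨ rdy ∧ ¬req ∧ ¬rdy ∨ rdy ∧ rdy ∧ ¬req   [complement / identity]
= rdy ∧ req ∨ rdy ∧ ¬req   [distribution]
= rdy   [distribution]

rdy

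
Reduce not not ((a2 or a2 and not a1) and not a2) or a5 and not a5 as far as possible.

not not ((a2 or a2 and not a1) and not a2) or a5 and not a5
= not not ((a2 or a2 and not a1) and not a2)   — complement / identity
= not not (a2 and not a2)   — absorption
= a2 and not a2   — double negation
= False   — complement

False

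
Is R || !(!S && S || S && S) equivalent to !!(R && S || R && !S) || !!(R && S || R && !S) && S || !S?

Yes

E1: R || !(!S && S || S && S)
    = R || !S   [distribution]
E2: !!(R && S || R && !S) || !!(R && S || R && !S) && S || !S
    = !!(R && S || R && !S) || !S   [absorption]
    = R && S || R && !S || !S   [double negation]
    = R || !S   [distribution]
Both reduce to R || !S, so they are equivalent.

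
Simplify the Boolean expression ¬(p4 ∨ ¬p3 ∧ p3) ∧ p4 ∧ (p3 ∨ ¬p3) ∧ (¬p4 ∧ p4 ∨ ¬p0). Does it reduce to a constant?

¬(p4 ∨ ¬p3 ∧ p3) ∧ p4 ∧ (p3 ∨ ¬p3) ∧ (¬p4 ∧ p4 ∨ ¬p0)
= ¬p4 ∧ p4 ∧ (p3 ∨ ¬p3) ∧ (¬p4 ∧ p4 ∨ ¬p0)   (complement / identity)
= ¬p4 ∧ p4 ∧ (¬p4 ∧ p4 ∨ ¬p0)   (complement / identity)
= ¬p4 ∧ p4   (absorption)
= False   (complement)

False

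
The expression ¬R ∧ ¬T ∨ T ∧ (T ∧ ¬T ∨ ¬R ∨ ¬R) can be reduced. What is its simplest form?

¬R

¬R ∧ ¬T ∨ T ∧ (T ∧ ¬T ∨ ¬R ∨ ¬R)
= ¬R ∧ ¬T ∨ T ∧ (¬R ∨ ¬R)   — complement / identity
= ¬R ∧ ¬T ∨ T ∧ ¬R   — idempotence
= ¬R   — distribution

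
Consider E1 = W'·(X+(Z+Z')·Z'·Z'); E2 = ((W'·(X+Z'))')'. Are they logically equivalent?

Yes

E1: W'·(X+(Z+Z')·Z'·Z')
    = W'·(X+Z'·Z')   (complement / identity)
    = W'·(X+Z')   (idempotence)
E2: ((W'·(X+Z'))')'
    = W'·(X+Z')   (double negation)
Both reduce to W'·(X+Z'), so they are equivalent.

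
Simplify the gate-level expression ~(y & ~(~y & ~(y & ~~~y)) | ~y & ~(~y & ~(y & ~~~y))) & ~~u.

~(y & ~(~y & ~(y & ~~~y)) | ~y & ~(~y & ~(y & ~~~y))) & ~~u
= ~~(~y & ~(y & ~~~y)) & ~~u
= ~~(~y & ~(y & ~y)) & ~~u
= ~(y | y & ~y) & ~~u
= ~y & ~~u
= ~y & u

~y & u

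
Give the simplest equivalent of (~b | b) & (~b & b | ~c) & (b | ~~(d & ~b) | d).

~c & (b | d)

(~b | b) & (~b & b | ~c) & (b | ~~(d & ~b) | d)
= (~b | b) & ~c & (b | ~~(d & ~b) | d)   (complement / identity)
= (~b | b) & ~c & (b | d & ~b | d)   (double negation)
= (~b | b) & ~c & (b | d)   (absorption)
= ~c & (b | d)   (complement / identity)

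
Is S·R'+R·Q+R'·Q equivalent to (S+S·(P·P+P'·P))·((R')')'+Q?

E1: S·R'+R·Q+R'·Q
    = S·R'+Q   — distribution
E2: (S+S·(P·P+P'·P))·((R')')'+Q
    = (S+S·P)·((R')')'+Q   — distribution
    = (S+S·P)·R'+Q   — double negation
    = S·R'+Q   — absorption
Both reduce to S·R'+Q, so they are equivalent.

Yes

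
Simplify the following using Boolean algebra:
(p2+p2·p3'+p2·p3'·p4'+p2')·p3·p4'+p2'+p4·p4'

p3·p4'+p2'

(p2+p2·p3'+p2·p3'·p4'+p2')·p3·p4'+p2'+p4·p4'
= (p2+p2·p3'+p2')·p3·p4'+p2'+p4·p4'   [absorption]
= (p2+p2')·p3·p4'+p2'+p4·p4'   [absorption]
= (p2+p2')·p3·p4'+p2'   [complement / identity]
= p3·p4'+p2'   [complement / identity]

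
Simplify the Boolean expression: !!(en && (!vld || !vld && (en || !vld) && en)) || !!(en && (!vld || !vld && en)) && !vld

!!(en && (!vld || !vld && (en || !vld) && en)) || !!(en && (!vld || !vld && en)) && !vld
= !!(en && (!vld || !vld && en)) || !!(en && (!vld || !vld && en)) && !vld   (absorption)
= !!(en && (!vld || !vld && en))   (absorption)
= !!(en && !vld)   (absorption)
= en && !vld   (double negation)

en && !vld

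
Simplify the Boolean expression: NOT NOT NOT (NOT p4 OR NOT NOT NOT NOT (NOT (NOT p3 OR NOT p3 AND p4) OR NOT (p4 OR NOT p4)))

NOT NOT NOT (NOT p4 OR NOT NOT NOT NOT (NOT (NOT p3 OR NOT p3 AND p4) OR NOT (p4 OR NOT p4)))
= NOT NOT NOT (NOT p4 OR NOT NOT NOT NOT (NOT NOT p3 OR NOT (p4 OR NOT p4)))
= NOT NOT NOT (NOT p4 OR NOT NOT NOT (NOT p3 AND (p4 OR NOT p4)))
= NOT NOT NOT (NOT p4 OR NOT NOT NOT NOT p3)
= NOT (NOT p4 OR NOT NOT NOT NOT p3)
= p4 AND NOT NOT NOT p3
= p4 AND NOT p3

p4 AND NOT p3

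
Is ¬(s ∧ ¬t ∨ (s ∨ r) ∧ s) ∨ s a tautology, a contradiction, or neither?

tautology

¬(s ∧ ¬t ∨ (s ∨ r) ∧ s) ∨ s
= ¬(s ∧ ¬t ∨ s) ∨ s   [absorption]
= ¬s ∨ s   [absorption]
= True   [complement]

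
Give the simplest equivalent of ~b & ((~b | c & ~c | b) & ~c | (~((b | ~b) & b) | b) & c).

~b

~b & ((~b | c & ~c | b) & ~c | (~((b | ~b) & b) | b) & c)
= ~b & ((~b | b) & ~c | (~((b | ~b) & b) | b) & c)   [complement / identity]
= ~b & ((~b | b) & ~c | (~b | b) & c)   [complement / identity]
= ~b & (~b | b)   [distribution]
= ~b   [complement / identity]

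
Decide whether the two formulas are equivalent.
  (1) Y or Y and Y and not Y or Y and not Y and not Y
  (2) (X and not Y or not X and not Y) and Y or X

No

E1: Y or Y and Y and not Y or Y and not Y and not Y
    = Y or Y and not Y   [distribution]
    = Y   [complement / identity]
E2: (X and not Y or not X and not Y) and Y or X
    = not Y and Y or X   [distribution]
    = X   [complement / identity]
These differ: at X=0, Y=1, E1 = 1 but E2 = 0.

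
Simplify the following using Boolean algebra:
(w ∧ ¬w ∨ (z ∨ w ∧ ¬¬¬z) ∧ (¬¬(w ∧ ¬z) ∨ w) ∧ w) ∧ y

(w ∧ ¬w ∨ (z ∨ w ∧ ¬¬¬z) ∧ (¬¬(w ∧ ¬z) ∨ w) ∧ w) ∧ y
= (w ∧ ¬w ∨ (z ∨ w ∧ ¬¬¬z) ∧ (w ∧ ¬z ∨ w) ∧ w) ∧ y   — double negation
= (w ∧ ¬w ∨ (z ∨ w ∧ ¬z) ∧ (w ∧ ¬z ∨ w) ∧ w) ∧ y   — double negation
= (w ∧ ¬w ∨ (z ∧ w ∨ w ∧ ¬z) ∧ w) ∧ y   — distribution
= (w ∧ ¬w ∨ w ∧ w) ∧ y   — distribution
= w ∧ y   — distribution

w ∧ y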